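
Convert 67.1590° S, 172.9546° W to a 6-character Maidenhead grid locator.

Shift to the Maidenhead origin (180°W, 90°S): lon 7.0454, lat 22.8410.
Field: lon ⌊7.0454/20⌋ = 0 → A; lat ⌊22.8410/10⌋ = 2 → C.
Square: lon ⌊7.0454/2⌋ = 3; lat ⌊2.8410/1⌋ = 2.
Subsquare: lon ⌊1.0454/0.0833333⌋ = 12 → m; lat ⌊0.8410/0.0416667⌋ = 20 → u.

AC32mu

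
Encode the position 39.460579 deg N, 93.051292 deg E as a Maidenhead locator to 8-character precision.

NM69ml60

Offset from 180°W / 90°S: lon 273.05129°, lat 129.46058°.
Field: 273.05129/20 → 13 → N, 129.46058/10 → 12 → M; chars NM.
Square: 13.05129/2 → 6, 9.46058/1 → 9; chars 69.
Subsquare: 1.05129/0.0833333 → 12 → m, 0.46058/0.0416667 → 11 → l; chars ml.
Extended square: 0.05129/0.00833333 → 6, 0.00225/0.00416667 → 0; chars 60.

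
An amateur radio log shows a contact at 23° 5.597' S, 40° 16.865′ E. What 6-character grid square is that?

LG06dv

Shift to the Maidenhead origin (180°W, 90°S): lon 220.2811, lat 66.9067.
Field (20°×10°, letters A–R): lon ⌊220.2811/20⌋ = 11 → L; lat ⌊66.9067/10⌋ = 6 → G.
Square (2°×1°, digits 0–9): lon ⌊0.2811/2⌋ = 0; lat ⌊6.9067/1⌋ = 6.
Subsquare (5′×2.5′, letters a–x): lon ⌊0.2811/0.0833333⌋ = 3 → d; lat ⌊0.9067/0.0416667⌋ = 21 → v.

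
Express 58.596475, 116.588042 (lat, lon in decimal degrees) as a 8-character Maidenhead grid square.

Offset from 180°W / 90°S: lon 296.58804°, lat 148.59647°.
Field (20°×10°, letters A–R): lon ⌊296.58804/20⌋ = 14 → O; lat ⌊148.59647/10⌋ = 14 → O.
Square (2°×1°, digits 0–9): lon ⌊16.58804/2⌋ = 8; lat ⌊8.59647/1⌋ = 8.
Subsquare (5′×2.5′, letters a–x): lon ⌊0.58804/0.0833333⌋ = 7 → h; lat ⌊0.59647/0.0416667⌋ = 14 → o.
Extended square (30″×15″, digits 0–9): lon ⌊0.00471/0.00833333⌋ = 0; lat ⌊0.01314/0.00416667⌋ = 3.

OO88ho03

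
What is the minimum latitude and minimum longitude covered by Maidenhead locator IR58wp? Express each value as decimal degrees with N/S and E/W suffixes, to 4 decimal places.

88.6250° N, 8.1667° W

Field I=8, R=17: +8·20° lon, +17·10° lat → SW at lon -20°, lat 80°.
Square 5, 8: +5·2° lon, +8·1° lat → SW at lon -10°, lat 88°.
Subsquare w=22, p=15: +22·0.0833333° lon, +15·0.0416667° lat → SW at lon -8.16667°, lat 88.625°.
latitude 88.6250° N, longitude 8.1667° W.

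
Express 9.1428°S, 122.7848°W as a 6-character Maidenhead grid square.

CI80ou

Add 180° to longitude and 90° to latitude: 57.2152, 80.8572.
Field: 57.2152/20 → 2 → C, 80.8572/10 → 8 → I; chars CI.
Square: 17.2152/2 → 8, 0.8572/1 → 0; chars 80.
Subsquare: 1.2152/0.0833333 → 14 → o, 0.8572/0.0416667 → 20 → u; chars ou.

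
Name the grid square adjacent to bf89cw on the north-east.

BF89dx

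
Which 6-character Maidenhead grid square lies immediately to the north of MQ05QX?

Latitude subsquare x = 23; +1 → 24, wraps to 0 = a, carry into square.
Latitude square 5; +1 → 6.
The longitude characters are unchanged.

MQ06qa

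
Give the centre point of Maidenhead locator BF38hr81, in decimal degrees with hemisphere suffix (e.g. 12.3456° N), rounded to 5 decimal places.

Field B=1, F=5: +1·20° lon, +5·10° lat → SW at lon -160°, lat -40°.
Square 3, 8: +3·2° lon, +8·1° lat → SW at lon -154°, lat -32°.
Subsquare h=7, r=17: +7·0.0833333° lon, +17·0.0416667° lat → SW at lon -153.417°, lat -31.2917°.
Extended square 8, 1: +8·0.00833333° lon, +1·0.00416667° lat → SW at lon -153.35°, lat -31.2875°.
Cell spans 0.00833333° lon × 0.00416667° lat. Centre is SW corner plus half of each.
latitude 31.28542° S, longitude 153.34583° W.

31.28542° S, 153.34583° W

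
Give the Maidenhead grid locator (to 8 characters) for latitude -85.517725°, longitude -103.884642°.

Shift to the Maidenhead origin (180°W, 90°S): lon 76.11536, lat 4.48228.
Field: 76.11536/20 → 3 → D, 4.48228/10 → 0 → A; chars DA.
Square: 16.11536/2 → 8, 4.48228/1 → 4; chars 84.
Subsquare: 0.11536/0.0833333 → 1 → b, 0.48228/0.0416667 → 11 → l; chars bl.
Extended square: 0.03202/0.00833333 → 3, 0.02394/0.00416667 → 5; chars 35.

DA84bl35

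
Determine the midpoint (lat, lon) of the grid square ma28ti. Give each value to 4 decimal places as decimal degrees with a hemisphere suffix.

81.6458° S, 65.6250° E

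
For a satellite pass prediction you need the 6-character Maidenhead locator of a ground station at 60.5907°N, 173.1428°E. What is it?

RP60no

Add 180° to longitude and 90° to latitude: 353.1428, 150.5907.
Field (20°×10°, letters A–R): 353.1428/20 → 17 → R, 150.5907/10 → 15 → P; chars RP.
Square (2°×1°, digits 0–9): 13.1428/2 → 6, 0.5907/1 → 0; chars 60.
Subsquare (5′×2.5′, letters a–x): 1.1428/0.0833333 → 13 → n, 0.5907/0.0416667 → 14 → o; chars no.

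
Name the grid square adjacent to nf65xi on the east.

Longitude subsquare x = 23; +1 → 24, wraps to 0 = a, carry into square.
Longitude square 6; +1 → 7.
The latitude characters are unchanged.

NF75ai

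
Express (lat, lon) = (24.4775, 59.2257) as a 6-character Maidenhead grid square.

Add 180° to longitude and 90° to latitude: 239.2257, 114.4775.
Field: 239.2257/20 → 11 → L, 114.4775/10 → 11 → L; chars LL.
Square: 19.2257/2 → 9, 4.4775/1 → 4; chars 94.
Subsquare: 1.2257/0.0833333 → 14 → o, 0.4775/0.0416667 → 11 → l; chars ol.

LL94ol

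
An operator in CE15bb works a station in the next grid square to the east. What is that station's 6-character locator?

Longitude subsquare b = 1; +1 → 2 = c.
The latitude characters are unchanged.

CE15cb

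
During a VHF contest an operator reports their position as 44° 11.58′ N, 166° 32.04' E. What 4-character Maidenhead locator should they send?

Offset from 180°W / 90°S: lon 346.53°, lat 134.19°.
Field: lon ⌊346.53/20⌋ = 17 → R; lat ⌊134.19/10⌋ = 13 → N.
Square: lon ⌊6.53/2⌋ = 3; lat ⌊4.19/1⌋ = 4.

RN34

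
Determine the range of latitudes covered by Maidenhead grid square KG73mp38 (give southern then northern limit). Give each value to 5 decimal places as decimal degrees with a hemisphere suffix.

Field K=10, G=6: +10·20° lon, +6·10° lat → SW at lon 20°, lat -30°.
Square 7, 3: +7·2° lon, +3·1° lat → SW at lon 34°, lat -27°.
Subsquare m=12, p=15: +12·0.0833333° lon, +15·0.0416667° lat → SW at lon 35°, lat -26.375°.
Extended square 3, 8: +3·0.00833333° lon, +8·0.00416667° lat → SW at lon 35.025°, lat -26.3417°.
Cell spans 0.00833333° lon × 0.00416667° lat.
south 26.34167° S, north 26.33750° S.

26.34167° S, 26.33750° S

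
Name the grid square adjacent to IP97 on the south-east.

JP06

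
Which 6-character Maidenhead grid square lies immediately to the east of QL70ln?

Longitude subsquare l = 11; +1 → 12 = m.
The latitude characters are unchanged.

QL70mn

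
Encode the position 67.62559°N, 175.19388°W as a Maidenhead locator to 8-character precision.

Shift to the Maidenhead origin (180°W, 90°S): lon 4.80612, lat 157.62559.
Field: 4.80612/20 → 0 → A, 157.62559/10 → 15 → P; chars AP.
Square: 4.80612/2 → 2, 7.62559/1 → 7; chars 27.
Subsquare: 0.80612/0.0833333 → 9 → j, 0.62559/0.0416667 → 15 → p; chars jp.
Extended square: 0.05612/0.00833333 → 6, 0.00059/0.00416667 → 0; chars 60.

AP27jp60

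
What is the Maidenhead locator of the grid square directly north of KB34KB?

Latitude subsquare b = 1; +1 → 2 = c.
The longitude characters are unchanged.

KB34kc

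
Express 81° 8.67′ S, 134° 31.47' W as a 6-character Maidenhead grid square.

CA28ru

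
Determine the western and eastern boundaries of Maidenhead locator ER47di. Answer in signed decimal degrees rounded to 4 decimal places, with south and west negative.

-91.7500, -91.6667

Field E=4, R=17: +4·20° lon, +17·10° lat → SW at lon -100°, lat 80°.
Square 4, 7: +4·2° lon, +7·1° lat → SW at lon -92°, lat 87°.
Subsquare d=3, i=8: +3·0.0833333° lon, +8·0.0416667° lat → SW at lon -91.75°, lat 87.3333°.
Cell spans 0.0833333° lon × 0.0416667° lat.
west -91.7500, east -91.6667.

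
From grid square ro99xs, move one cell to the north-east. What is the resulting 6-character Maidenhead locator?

AO09at

Longitude subsquare x = 23; +1 → 24, wraps to 0 = a, carry into square.
Longitude square 9; +1 → 10, wraps to 0, carry into field.
Longitude field R = 17; +1 → 18, wraps to 0 = A, wrapping around the antimeridian.
Latitude subsquare s = 18; +1 → 19 = t.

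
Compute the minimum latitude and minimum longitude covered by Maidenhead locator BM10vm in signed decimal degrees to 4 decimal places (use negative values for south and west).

30.5000, -156.2500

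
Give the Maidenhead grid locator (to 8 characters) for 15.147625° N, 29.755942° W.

HK55cd95

Shift to the Maidenhead origin (180°W, 90°S): lon 150.24406, lat 105.14763.
Field: 150.24406/20 → 7 → H, 105.14763/10 → 10 → K; chars HK.
Square: 10.24406/2 → 5, 5.14763/1 → 5; chars 55.
Subsquare: 0.24406/0.0833333 → 2 → c, 0.14763/0.0416667 → 3 → d; chars cd.
Extended square: 0.07739/0.00833333 → 9, 0.02263/0.00416667 → 5; chars 95.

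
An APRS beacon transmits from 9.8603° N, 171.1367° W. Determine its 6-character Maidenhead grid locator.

Offset from 180°W / 90°S: lon 8.8633°, lat 99.8603°.
Field: 8.8633/20 → 0 → A, 99.8603/10 → 9 → J; chars AJ.
Square: 8.8633/2 → 4, 9.8603/1 → 9; chars 49.
Subsquare: 0.8633/0.0833333 → 10 → k, 0.8603/0.0416667 → 20 → u; chars ku.

AJ49ku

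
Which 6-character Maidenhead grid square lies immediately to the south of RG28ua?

Latitude subsquare a = 0; −1 → -1, wraps to 23 = x, carry into square.
Latitude square 8; −1 → 7.
The longitude characters are unchanged.

RG27ux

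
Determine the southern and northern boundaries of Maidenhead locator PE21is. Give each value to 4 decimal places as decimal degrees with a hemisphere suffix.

48.2500° S, 48.2083° S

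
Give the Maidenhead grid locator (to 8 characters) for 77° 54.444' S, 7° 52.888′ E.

JB32wc52

Shift to the Maidenhead origin (180°W, 90°S): lon 187.88147, lat 12.09260.
Field: 187.88147/20 → 9 → J, 12.09260/10 → 1 → B; chars JB.
Square: 7.88147/2 → 3, 2.09260/1 → 2; chars 32.
Subsquare: 1.88147/0.0833333 → 22 → w, 0.09260/0.0416667 → 2 → c; chars wc.
Extended square: 0.04813/0.00833333 → 5, 0.00927/0.00416667 → 2; chars 52.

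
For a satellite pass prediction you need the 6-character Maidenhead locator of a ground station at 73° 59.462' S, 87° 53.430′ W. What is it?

EB66ba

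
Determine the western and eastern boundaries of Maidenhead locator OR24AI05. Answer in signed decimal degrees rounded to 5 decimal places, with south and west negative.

Field O=14, R=17: +14·20° lon, +17·10° lat → SW at lon 100°, lat 80°.
Square 2, 4: +2·2° lon, +4·1° lat → SW at lon 104°, lat 84°.
Subsquare a=0, i=8: +0·0.0833333° lon, +8·0.0416667° lat → SW at lon 104°, lat 84.3333°.
Extended square 0, 5: +0·0.00833333° lon, +5·0.00416667° lat → SW at lon 104°, lat 84.3542°.
Cell spans 0.00833333° lon × 0.00416667° lat.
west 104.00000, east 104.00833.

104.00000, 104.00833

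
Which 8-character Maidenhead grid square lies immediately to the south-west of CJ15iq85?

CJ15iq74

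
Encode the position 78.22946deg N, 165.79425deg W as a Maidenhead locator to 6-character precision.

Offset from 180°W / 90°S: lon 14.2057°, lat 168.2295°.
Field: 14.2057/20 → 0 → A, 168.2295/10 → 16 → Q; chars AQ.
Square: 14.2057/2 → 7, 8.2295/1 → 8; chars 78.
Subsquare: 0.2057/0.0833333 → 2 → c, 0.2295/0.0416667 → 5 → f; chars cf.

AQ78cf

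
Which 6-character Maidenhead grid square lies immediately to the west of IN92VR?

IN92ur

Longitude subsquare v = 21; −1 → 20 = u.
The latitude characters are unchanged.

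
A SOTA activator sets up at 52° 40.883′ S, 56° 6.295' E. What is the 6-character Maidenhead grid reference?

LD87bh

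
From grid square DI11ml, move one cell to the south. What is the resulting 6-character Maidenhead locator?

DI11mk

Latitude subsquare l = 11; −1 → 10 = k.
The longitude characters are unchanged.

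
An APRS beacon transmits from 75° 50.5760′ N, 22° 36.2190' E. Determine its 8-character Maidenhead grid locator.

Shift to the Maidenhead origin (180°W, 90°S): lon 202.60365, lat 165.84293.
Field: lon ⌊202.60365/20⌋ = 10 → K; lat ⌊165.84293/10⌋ = 16 → Q.
Square: lon ⌊2.60365/2⌋ = 1; lat ⌊5.84293/1⌋ = 5.
Subsquare: lon ⌊0.60365/0.0833333⌋ = 7 → h; lat ⌊0.84293/0.0416667⌋ = 20 → u.
Extended square: lon ⌊0.02032/0.00833333⌋ = 2; lat ⌊0.00960/0.00416667⌋ = 2.

KQ15hu22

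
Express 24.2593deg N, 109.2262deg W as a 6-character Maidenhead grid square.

DL54jg

Shift to the Maidenhead origin (180°W, 90°S): lon 70.7738, lat 114.2593.
Field: lon ⌊70.7738/20⌋ = 3 → D; lat ⌊114.2593/10⌋ = 11 → L.
Square: lon ⌊10.7738/2⌋ = 5; lat ⌊4.2593/1⌋ = 4.
Subsquare: lon ⌊0.7738/0.0833333⌋ = 9 → j; lat ⌊0.2593/0.0416667⌋ = 6 → g.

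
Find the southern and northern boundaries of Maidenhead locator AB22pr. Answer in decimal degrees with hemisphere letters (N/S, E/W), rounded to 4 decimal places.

77.2917° S, 77.2500° S

Field A=0, B=1: +0·20° lon, +1·10° lat → SW at lon -180°, lat -80°.
Square 2, 2: +2·2° lon, +2·1° lat → SW at lon -176°, lat -78°.
Subsquare p=15, r=17: +15·0.0833333° lon, +17·0.0416667° lat → SW at lon -174.75°, lat -77.2917°.
Cell spans 0.0833333° lon × 0.0416667° lat.
south 77.2917° S, north 77.2500° S.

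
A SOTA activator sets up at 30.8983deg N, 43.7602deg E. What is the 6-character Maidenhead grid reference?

Add 180° to longitude and 90° to latitude: 223.7602, 120.8983.
Field: 223.7602/20 → 11 → L, 120.8983/10 → 12 → M; chars LM.
Square: 3.7602/2 → 1, 0.8983/1 → 0; chars 10.
Subsquare: 1.7602/0.0833333 → 21 → v, 0.8983/0.0416667 → 21 → v; chars vv.

LM10vv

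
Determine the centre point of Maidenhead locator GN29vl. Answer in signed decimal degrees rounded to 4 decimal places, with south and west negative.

49.4792, -54.2083

Field G=6, N=13: +6·20° lon, +13·10° lat → SW at lon -60°, lat 40°.
Square 2, 9: +2·2° lon, +9·1° lat → SW at lon -56°, lat 49°.
Subsquare v=21, l=11: +21·0.0833333° lon, +11·0.0416667° lat → SW at lon -54.25°, lat 49.4583°.
Cell spans 0.0833333° lon × 0.0416667° lat. Centre is SW corner plus half of each.
latitude 49.4792, longitude -54.2083.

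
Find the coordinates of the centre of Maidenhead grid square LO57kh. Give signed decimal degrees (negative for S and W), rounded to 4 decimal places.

57.3125, 50.8750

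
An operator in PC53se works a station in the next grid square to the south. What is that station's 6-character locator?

Latitude subsquare e = 4; −1 → 3 = d.
The longitude characters are unchanged.

PC53sd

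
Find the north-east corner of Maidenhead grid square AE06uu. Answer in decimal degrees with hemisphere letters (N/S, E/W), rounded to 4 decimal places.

43.1250° S, 178.2500° W

Field A=0, E=4: +0·20° lon, +4·10° lat → SW at lon -180°, lat -50°.
Square 0, 6: +0·2° lon, +6·1° lat → SW at lon -180°, lat -44°.
Subsquare u=20, u=20: +20·0.0833333° lon, +20·0.0416667° lat → SW at lon -178.333°, lat -43.1667°.
Cell spans 0.0833333° lon × 0.0416667° lat. NE corner is SW corner plus one full cell.
latitude 43.1250° S, longitude 178.2500° W.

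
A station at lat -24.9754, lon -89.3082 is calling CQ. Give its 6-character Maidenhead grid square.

EG55ia

Offset from 180°W / 90°S: lon 90.6918°, lat 65.0246°.
Field: 90.6918/20 → 4 → E, 65.0246/10 → 6 → G; chars EG.
Square: 10.6918/2 → 5, 5.0246/1 → 5; chars 55.
Subsquare: 0.6918/0.0833333 → 8 → i, 0.0246/0.0416667 → 0 → a; chars ia.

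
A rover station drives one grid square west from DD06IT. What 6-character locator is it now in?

DD06ht

Longitude subsquare i = 8; −1 → 7 = h.
The latitude characters are unchanged.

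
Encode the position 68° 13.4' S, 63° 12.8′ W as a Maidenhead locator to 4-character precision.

FC81

Shift to the Maidenhead origin (180°W, 90°S): lon 116.79, lat 21.78.
Field: lon ⌊116.79/20⌋ = 5 → F; lat ⌊21.78/10⌋ = 2 → C.
Square: lon ⌊16.79/2⌋ = 8; lat ⌊1.78/1⌋ = 1.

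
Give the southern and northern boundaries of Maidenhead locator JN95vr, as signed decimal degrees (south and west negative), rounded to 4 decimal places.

Field J=9, N=13: +9·20° lon, +13·10° lat → SW at lon 0°, lat 40°.
Square 9, 5: +9·2° lon, +5·1° lat → SW at lon 18°, lat 45°.
Subsquare v=21, r=17: +21·0.0833333° lon, +17·0.0416667° lat → SW at lon 19.75°, lat 45.7083°.
Cell spans 0.0833333° lon × 0.0416667° lat.
south 45.7083, north 45.7500.

45.7083, 45.7500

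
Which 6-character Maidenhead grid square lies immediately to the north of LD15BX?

LD16ba

Latitude subsquare x = 23; +1 → 24, wraps to 0 = a, carry into square.
Latitude square 5; +1 → 6.
The longitude characters are unchanged.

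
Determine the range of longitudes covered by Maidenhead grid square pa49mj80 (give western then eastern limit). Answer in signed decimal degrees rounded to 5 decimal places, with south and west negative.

129.06667, 129.07500

Field P=15, A=0: +15·20° lon, +0·10° lat → SW at lon 120°, lat -90°.
Square 4, 9: +4·2° lon, +9·1° lat → SW at lon 128°, lat -81°.
Subsquare m=12, j=9: +12·0.0833333° lon, +9·0.0416667° lat → SW at lon 129°, lat -80.625°.
Extended square 8, 0: +8·0.00833333° lon, +0·0.00416667° lat → SW at lon 129.067°, lat -80.625°.
Cell spans 0.00833333° lon × 0.00416667° lat.
west 129.06667, east 129.07500.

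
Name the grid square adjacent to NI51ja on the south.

Latitude subsquare a = 0; −1 → -1, wraps to 23 = x, carry into square.
Latitude square 1; −1 → 0.
The longitude characters are unchanged.

NI50jx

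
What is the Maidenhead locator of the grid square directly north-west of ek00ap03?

Longitude extended square 0; −1 → -1, wraps to 9, carry into subsquare.
Longitude subsquare a = 0; −1 → -1, wraps to 23 = x, carry into square.
Longitude square 0; −1 → -1, wraps to 9, carry into field.
Longitude field E = 4; −1 → 3 = D.
Latitude extended square 3; +1 → 4.

DK90xp94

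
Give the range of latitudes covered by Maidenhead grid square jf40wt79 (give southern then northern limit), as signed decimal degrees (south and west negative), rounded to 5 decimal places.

Field J=9, F=5: +9·20° lon, +5·10° lat → SW at lon 0°, lat -40°.
Square 4, 0: +4·2° lon, +0·1° lat → SW at lon 8°, lat -40°.
Subsquare w=22, t=19: +22·0.0833333° lon, +19·0.0416667° lat → SW at lon 9.83333°, lat -39.2083°.
Extended square 7, 9: +7·0.00833333° lon, +9·0.00416667° lat → SW at lon 9.89167°, lat -39.1708°.
Cell spans 0.00833333° lon × 0.00416667° lat.
south -39.17083, north -39.16667.

-39.17083, -39.16667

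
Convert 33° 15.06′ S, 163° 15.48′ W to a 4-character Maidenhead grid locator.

AF86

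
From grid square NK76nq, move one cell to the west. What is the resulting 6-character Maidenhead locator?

Longitude subsquare n = 13; −1 → 12 = m.
The latitude characters are unchanged.

NK76mq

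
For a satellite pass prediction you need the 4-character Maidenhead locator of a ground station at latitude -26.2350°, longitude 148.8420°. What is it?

QG43

Offset from 180°W / 90°S: lon 328.84°, lat 63.77°.
Field: 328.84/20 → 16 → Q, 63.77/10 → 6 → G; chars QG.
Square: 8.84/2 → 4, 3.77/1 → 3; chars 43.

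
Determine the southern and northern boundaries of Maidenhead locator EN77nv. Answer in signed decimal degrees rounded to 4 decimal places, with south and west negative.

Field E=4, N=13: +4·20° lon, +13·10° lat → SW at lon -100°, lat 40°.
Square 7, 7: +7·2° lon, +7·1° lat → SW at lon -86°, lat 47°.
Subsquare n=13, v=21: +13·0.0833333° lon, +21·0.0416667° lat → SW at lon -84.9167°, lat 47.875°.
Cell spans 0.0833333° lon × 0.0416667° lat.
south 47.8750, north 47.9167.

47.8750, 47.9167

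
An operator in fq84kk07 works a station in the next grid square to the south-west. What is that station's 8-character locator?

Longitude extended square 0; −1 → -1, wraps to 9, carry into subsquare.
Longitude subsquare k = 10; −1 → 9 = j.
Latitude extended square 7; −1 → 6.

FQ84jk96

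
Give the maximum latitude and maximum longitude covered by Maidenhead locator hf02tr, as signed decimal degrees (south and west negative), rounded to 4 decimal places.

Field H=7, F=5: +7·20° lon, +5·10° lat → SW at lon -40°, lat -40°.
Square 0, 2: +0·2° lon, +2·1° lat → SW at lon -40°, lat -38°.
Subsquare t=19, r=17: +19·0.0833333° lon, +17·0.0416667° lat → SW at lon -38.4167°, lat -37.2917°.
Cell spans 0.0833333° lon × 0.0416667° lat. NE corner is SW corner plus one full cell.
latitude -37.2500, longitude -38.3333.

-37.2500, -38.3333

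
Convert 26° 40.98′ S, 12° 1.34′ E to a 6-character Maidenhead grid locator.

Offset from 180°W / 90°S: lon 192.0223°, lat 63.3170°.
Field: lon ⌊192.0223/20⌋ = 9 → J; lat ⌊63.3170/10⌋ = 6 → G.
Square: lon ⌊12.0223/2⌋ = 6; lat ⌊3.3170/1⌋ = 3.
Subsquare: lon ⌊0.0223/0.0833333⌋ = 0 → a; lat ⌊0.3170/0.0416667⌋ = 7 → h.

JG63ah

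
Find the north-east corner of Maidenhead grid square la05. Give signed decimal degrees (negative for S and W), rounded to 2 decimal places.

-84.00, 42.00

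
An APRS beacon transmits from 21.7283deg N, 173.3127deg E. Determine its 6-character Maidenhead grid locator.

RL61pr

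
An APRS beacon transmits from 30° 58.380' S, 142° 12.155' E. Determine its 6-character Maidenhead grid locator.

Add 180° to longitude and 90° to latitude: 322.2026, 59.0270.
Field: 322.2026/20 → 16 → Q, 59.0270/10 → 5 → F; chars QF.
Square: 2.2026/2 → 1, 9.0270/1 → 9; chars 19.
Subsquare: 0.2026/0.0833333 → 2 → c, 0.0270/0.0416667 → 0 → a; chars ca.

QF19ca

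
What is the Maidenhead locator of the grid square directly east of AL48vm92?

AL48wm02

Longitude extended square 9; +1 → 10, wraps to 0, carry into subsquare.
Longitude subsquare v = 21; +1 → 22 = w.
The latitude characters are unchanged.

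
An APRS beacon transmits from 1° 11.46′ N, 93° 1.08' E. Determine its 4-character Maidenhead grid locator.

Offset from 180°W / 90°S: lon 273.02°, lat 91.19°.
Field (20°×10°, letters A–R): 273.02/20 → 13 → N, 91.19/10 → 9 → J; chars NJ.
Square (2°×1°, digits 0–9): 13.02/2 → 6, 1.19/1 → 1; chars 61.

NJ61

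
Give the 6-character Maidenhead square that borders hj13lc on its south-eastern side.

Longitude subsquare l = 11; +1 → 12 = m.
Latitude subsquare c = 2; −1 → 1 = b.

HJ13mb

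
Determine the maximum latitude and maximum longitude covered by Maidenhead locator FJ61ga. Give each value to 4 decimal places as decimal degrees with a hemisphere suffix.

1.0417° N, 67.4167° W

Field F=5, J=9: +5·20° lon, +9·10° lat → SW at lon -80°, lat 0°.
Square 6, 1: +6·2° lon, +1·1° lat → SW at lon -68°, lat 1°.
Subsquare g=6, a=0: +6·0.0833333° lon, +0·0.0416667° lat → SW at lon -67.5°, lat 1°.
Cell spans 0.0833333° lon × 0.0416667° lat. NE corner is SW corner plus one full cell.
latitude 1.0417° N, longitude 67.4167° W.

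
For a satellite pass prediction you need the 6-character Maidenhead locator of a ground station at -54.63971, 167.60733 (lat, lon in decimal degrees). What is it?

RD35ti

Offset from 180°W / 90°S: lon 347.6073°, lat 35.3603°.
Field: 347.6073/20 → 17 → R, 35.3603/10 → 3 → D; chars RD.
Square: 7.6073/2 → 3, 5.3603/1 → 5; chars 35.
Subsquare: 1.6073/0.0833333 → 19 → t, 0.3603/0.0416667 → 8 → i; chars ti.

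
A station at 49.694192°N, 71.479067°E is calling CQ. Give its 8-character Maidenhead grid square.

MN59rq76

Add 180° to longitude and 90° to latitude: 251.47907, 139.69419.
Field: 251.47907/20 → 12 → M, 139.69419/10 → 13 → N; chars MN.
Square: 11.47907/2 → 5, 9.69419/1 → 9; chars 59.
Subsquare: 1.47907/0.0833333 → 17 → r, 0.69419/0.0416667 → 16 → q; chars rq.
Extended square: 0.06240/0.00833333 → 7, 0.02753/0.00416667 → 6; chars 76.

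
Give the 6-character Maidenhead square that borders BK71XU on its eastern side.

Longitude subsquare x = 23; +1 → 24, wraps to 0 = a, carry into square.
Longitude square 7; +1 → 8.
The latitude characters are unchanged.

BK81au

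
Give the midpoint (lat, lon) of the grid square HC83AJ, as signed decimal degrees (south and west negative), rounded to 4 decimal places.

-66.6042, -23.9583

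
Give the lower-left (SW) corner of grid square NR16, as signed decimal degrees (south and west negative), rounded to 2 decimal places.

86.00, 82.00

Field N=13, R=17: +13·20° lon, +17·10° lat → SW at lon 80°, lat 80°.
Square 1, 6: +1·2° lon, +6·1° lat → SW at lon 82°, lat 86°.
latitude 86.00, longitude 82.00.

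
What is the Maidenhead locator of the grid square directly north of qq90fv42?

QQ90fv43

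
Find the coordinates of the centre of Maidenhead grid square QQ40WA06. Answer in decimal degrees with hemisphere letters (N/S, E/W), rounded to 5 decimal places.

Field Q=16, Q=16: +16·20° lon, +16·10° lat → SW at lon 140°, lat 70°.
Square 4, 0: +4·2° lon, +0·1° lat → SW at lon 148°, lat 70°.
Subsquare w=22, a=0: +22·0.0833333° lon, +0·0.0416667° lat → SW at lon 149.833°, lat 70°.
Extended square 0, 6: +0·0.00833333° lon, +6·0.00416667° lat → SW at lon 149.833°, lat 70.025°.
Cell spans 0.00833333° lon × 0.00416667° lat. Centre is SW corner plus half of each.
latitude 70.02708° N, longitude 149.83750° E.

70.02708° N, 149.83750° E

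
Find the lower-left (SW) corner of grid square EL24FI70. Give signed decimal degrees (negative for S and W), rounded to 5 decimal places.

Field E=4, L=11: +4·20° lon, +11·10° lat → SW at lon -100°, lat 20°.
Square 2, 4: +2·2° lon, +4·1° lat → SW at lon -96°, lat 24°.
Subsquare f=5, i=8: +5·0.0833333° lon, +8·0.0416667° lat → SW at lon -95.5833°, lat 24.3333°.
Extended square 7, 0: +7·0.00833333° lon, +0·0.00416667° lat → SW at lon -95.525°, lat 24.3333°.
latitude 24.33333, longitude -95.52500.

24.33333, -95.52500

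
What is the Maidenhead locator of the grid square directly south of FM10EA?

FL19ex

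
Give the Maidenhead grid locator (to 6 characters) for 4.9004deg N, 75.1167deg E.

Shift to the Maidenhead origin (180°W, 90°S): lon 255.1167, lat 94.9004.
Field: lon ⌊255.1167/20⌋ = 12 → M; lat ⌊94.9004/10⌋ = 9 → J.
Square: lon ⌊15.1167/2⌋ = 7; lat ⌊4.9004/1⌋ = 4.
Subsquare: lon ⌊1.1167/0.0833333⌋ = 13 → n; lat ⌊0.9004/0.0416667⌋ = 21 → v.

MJ74nv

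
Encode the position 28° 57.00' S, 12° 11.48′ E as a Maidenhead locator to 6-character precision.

JG61cb

Offset from 180°W / 90°S: lon 192.1913°, lat 61.0500°.
Field: 192.1913/20 → 9 → J, 61.0500/10 → 6 → G; chars JG.
Square: 12.1913/2 → 6, 1.0500/1 → 1; chars 61.
Subsquare: 0.1913/0.0833333 → 2 → c, 0.0500/0.0416667 → 1 → b; chars cb.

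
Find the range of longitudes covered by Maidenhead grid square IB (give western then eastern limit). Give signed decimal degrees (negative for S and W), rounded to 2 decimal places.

-20.00, 0.00

Field I=8, B=1: +8·20° lon, +1·10° lat → SW at lon -20°, lat -80°.
Cell spans 20° lon × 10° lat.
west -20.00, east 0.00.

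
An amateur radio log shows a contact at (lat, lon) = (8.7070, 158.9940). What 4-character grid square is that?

Add 180° to longitude and 90° to latitude: 338.99, 98.71.
Field: lon ⌊338.99/20⌋ = 16 → Q; lat ⌊98.71/10⌋ = 9 → J.
Square: lon ⌊18.99/2⌋ = 9; lat ⌊8.71/1⌋ = 8.

QJ98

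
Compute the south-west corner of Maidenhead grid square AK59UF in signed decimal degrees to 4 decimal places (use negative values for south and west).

Field A=0, K=10: +0·20° lon, +10·10° lat → SW at lon -180°, lat 10°.
Square 5, 9: +5·2° lon, +9·1° lat → SW at lon -170°, lat 19°.
Subsquare u=20, f=5: +20·0.0833333° lon, +5·0.0416667° lat → SW at lon -168.333°, lat 19.2083°.
latitude 19.2083, longitude -168.3333.

19.2083, -168.3333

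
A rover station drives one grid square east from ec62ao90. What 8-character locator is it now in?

EC62bo00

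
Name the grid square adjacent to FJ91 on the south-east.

GJ00

Longitude square 9; +1 → 10, wraps to 0, carry into field.
Longitude field F = 5; +1 → 6 = G.
Latitude square 1; −1 → 0.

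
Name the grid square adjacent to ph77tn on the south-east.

Longitude subsquare t = 19; +1 → 20 = u.
Latitude subsquare n = 13; −1 → 12 = m.

PH77um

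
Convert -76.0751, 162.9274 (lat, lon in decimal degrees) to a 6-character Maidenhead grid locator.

Offset from 180°W / 90°S: lon 342.9274°, lat 13.9249°.
Field: lon ⌊342.9274/20⌋ = 17 → R; lat ⌊13.9249/10⌋ = 1 → B.
Square: lon ⌊2.9274/2⌋ = 1; lat ⌊3.9249/1⌋ = 3.
Subsquare: lon ⌊0.9274/0.0833333⌋ = 11 → l; lat ⌊0.9249/0.0416667⌋ = 22 → w.

RB13lw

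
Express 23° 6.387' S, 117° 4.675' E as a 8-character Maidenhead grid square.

Shift to the Maidenhead origin (180°W, 90°S): lon 297.07792, lat 66.89355.
Field (20°×10°, letters A–R): 297.07792/20 → 14 → O, 66.89355/10 → 6 → G; chars OG.
Square (2°×1°, digits 0–9): 17.07792/2 → 8, 6.89355/1 → 6; chars 86.
Subsquare (5′×2.5′, letters a–x): 1.07792/0.0833333 → 12 → m, 0.89355/0.0416667 → 21 → v; chars mv.
Extended square (30″×15″, digits 0–9): 0.07792/0.00833333 → 9, 0.01855/0.00416667 → 4; chars 94.

OG86mv94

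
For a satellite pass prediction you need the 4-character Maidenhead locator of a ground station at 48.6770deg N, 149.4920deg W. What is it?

Shift to the Maidenhead origin (180°W, 90°S): lon 30.51, lat 138.68.
Field (20°×10°, letters A–R): 30.51/20 → 1 → B, 138.68/10 → 13 → N; chars BN.
Square (2°×1°, digits 0–9): 10.51/2 → 5, 8.68/1 → 8; chars 58.

BN58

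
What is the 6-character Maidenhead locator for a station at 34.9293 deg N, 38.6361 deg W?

Add 180° to longitude and 90° to latitude: 141.3639, 124.9293.
Field: lon ⌊141.3639/20⌋ = 7 → H; lat ⌊124.9293/10⌋ = 12 → M.
Square: lon ⌊1.3639/2⌋ = 0; lat ⌊4.9293/1⌋ = 4.
Subsquare: lon ⌊1.3639/0.0833333⌋ = 16 → q; lat ⌊0.9293/0.0416667⌋ = 22 → w.

HM04qw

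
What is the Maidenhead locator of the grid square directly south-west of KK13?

KK02

Longitude square 1; −1 → 0.
Latitude square 3; −1 → 2.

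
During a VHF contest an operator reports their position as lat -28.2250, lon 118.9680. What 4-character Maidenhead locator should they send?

Add 180° to longitude and 90° to latitude: 298.97, 61.77.
Field: 298.97/20 → 14 → O, 61.77/10 → 6 → G; chars OG.
Square: 18.97/2 → 9, 1.77/1 → 1; chars 91.

OG91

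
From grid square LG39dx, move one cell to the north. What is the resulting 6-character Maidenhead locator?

LH30da

Latitude subsquare x = 23; +1 → 24, wraps to 0 = a, carry into square.
Latitude square 9; +1 → 10, wraps to 0, carry into field.
Latitude field G = 6; +1 → 7 = H.
The longitude characters are unchanged.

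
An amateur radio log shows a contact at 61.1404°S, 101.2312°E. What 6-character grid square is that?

OC08ou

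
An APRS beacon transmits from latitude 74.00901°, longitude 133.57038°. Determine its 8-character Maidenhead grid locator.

PQ64sa82

Offset from 180°W / 90°S: lon 313.57038°, lat 164.00901°.
Field: 313.57038/20 → 15 → P, 164.00901/10 → 16 → Q; chars PQ.
Square: 13.57038/2 → 6, 4.00901/1 → 4; chars 64.
Subsquare: 1.57038/0.0833333 → 18 → s, 0.00901/0.0416667 → 0 → a; chars sa.
Extended square: 0.07038/0.00833333 → 8, 0.00901/0.00416667 → 2; chars 82.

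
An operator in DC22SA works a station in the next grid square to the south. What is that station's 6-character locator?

DC21sx

Latitude subsquare a = 0; −1 → -1, wraps to 23 = x, carry into square.
Latitude square 2; −1 → 1.
The longitude characters are unchanged.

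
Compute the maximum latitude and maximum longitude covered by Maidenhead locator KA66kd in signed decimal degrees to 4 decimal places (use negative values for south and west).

Field K=10, A=0: +10·20° lon, +0·10° lat → SW at lon 20°, lat -90°.
Square 6, 6: +6·2° lon, +6·1° lat → SW at lon 32°, lat -84°.
Subsquare k=10, d=3: +10·0.0833333° lon, +3·0.0416667° lat → SW at lon 32.8333°, lat -83.875°.
Cell spans 0.0833333° lon × 0.0416667° lat. NE corner is SW corner plus one full cell.
latitude -83.8333, longitude 32.9167.

-83.8333, 32.9167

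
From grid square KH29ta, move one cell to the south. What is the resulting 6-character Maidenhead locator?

Latitude subsquare a = 0; −1 → -1, wraps to 23 = x, carry into square.
Latitude square 9; −1 → 8.
The longitude characters are unchanged.

KH28tx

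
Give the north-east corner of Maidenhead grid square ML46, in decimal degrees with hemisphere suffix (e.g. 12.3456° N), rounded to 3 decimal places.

27.000° N, 70.000° E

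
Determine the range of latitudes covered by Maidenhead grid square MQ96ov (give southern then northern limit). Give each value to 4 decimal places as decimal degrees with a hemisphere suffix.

Field M=12, Q=16: +12·20° lon, +16·10° lat → SW at lon 60°, lat 70°.
Square 9, 6: +9·2° lon, +6·1° lat → SW at lon 78°, lat 76°.
Subsquare o=14, v=21: +14·0.0833333° lon, +21·0.0416667° lat → SW at lon 79.1667°, lat 76.875°.
Cell spans 0.0833333° lon × 0.0416667° lat.
south 76.8750° N, north 76.9167° N.

76.8750° N, 76.9167° N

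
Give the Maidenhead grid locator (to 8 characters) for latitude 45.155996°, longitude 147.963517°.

QN35xd57

Shift to the Maidenhead origin (180°W, 90°S): lon 327.96352, lat 135.15600.
Field: 327.96352/20 → 16 → Q, 135.15600/10 → 13 → N; chars QN.
Square: 7.96352/2 → 3, 5.15600/1 → 5; chars 35.
Subsquare: 1.96352/0.0833333 → 23 → x, 0.15600/0.0416667 → 3 → d; chars xd.
Extended square: 0.04685/0.00833333 → 5, 0.03100/0.00416667 → 7; chars 57.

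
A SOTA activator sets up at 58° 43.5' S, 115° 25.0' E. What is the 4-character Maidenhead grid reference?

OD71

Offset from 180°W / 90°S: lon 295.42°, lat 31.27°.
Field (20°×10°, letters A–R): 295.42/20 → 14 → O, 31.27/10 → 3 → D; chars OD.
Square (2°×1°, digits 0–9): 15.42/2 → 7, 1.27/1 → 1; chars 71.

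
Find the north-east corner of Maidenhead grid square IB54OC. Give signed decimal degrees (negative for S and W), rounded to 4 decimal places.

-75.8750, -8.7500

Field I=8, B=1: +8·20° lon, +1·10° lat → SW at lon -20°, lat -80°.
Square 5, 4: +5·2° lon, +4·1° lat → SW at lon -10°, lat -76°.
Subsquare o=14, c=2: +14·0.0833333° lon, +2·0.0416667° lat → SW at lon -8.83333°, lat -75.9167°.
Cell spans 0.0833333° lon × 0.0416667° lat. NE corner is SW corner plus one full cell.
latitude -75.8750, longitude -8.7500.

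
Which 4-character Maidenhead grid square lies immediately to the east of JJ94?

KJ04

Longitude square 9; +1 → 10, wraps to 0, carry into field.
Longitude field J = 9; +1 → 10 = K.
The latitude characters are unchanged.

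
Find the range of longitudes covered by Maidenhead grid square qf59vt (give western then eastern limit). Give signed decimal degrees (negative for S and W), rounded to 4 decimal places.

151.7500, 151.8333

Field Q=16, F=5: +16·20° lon, +5·10° lat → SW at lon 140°, lat -40°.
Square 5, 9: +5·2° lon, +9·1° lat → SW at lon 150°, lat -31°.
Subsquare v=21, t=19: +21·0.0833333° lon, +19·0.0416667° lat → SW at lon 151.75°, lat -30.2083°.
Cell spans 0.0833333° lon × 0.0416667° lat.
west 151.7500, east 151.8333.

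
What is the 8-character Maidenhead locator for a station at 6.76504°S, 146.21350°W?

BI63vf46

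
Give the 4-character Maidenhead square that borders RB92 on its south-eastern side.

AB01

Longitude square 9; +1 → 10, wraps to 0, carry into field.
Longitude field R = 17; +1 → 18, wraps to 0 = A, wrapping around the antimeridian.
Latitude square 2; −1 → 1.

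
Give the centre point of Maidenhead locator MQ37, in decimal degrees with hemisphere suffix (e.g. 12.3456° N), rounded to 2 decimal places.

77.50° N, 67.00° E

Field M=12, Q=16: +12·20° lon, +16·10° lat → SW at lon 60°, lat 70°.
Square 3, 7: +3·2° lon, +7·1° lat → SW at lon 66°, lat 77°.
Cell spans 2° lon × 1° lat. Centre is SW corner plus half of each.
latitude 77.50° N, longitude 67.00° E.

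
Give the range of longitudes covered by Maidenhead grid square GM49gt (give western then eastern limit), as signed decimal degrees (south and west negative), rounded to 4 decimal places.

-51.5000, -51.4167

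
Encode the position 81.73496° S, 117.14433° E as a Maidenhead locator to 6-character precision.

Shift to the Maidenhead origin (180°W, 90°S): lon 297.1443, lat 8.2650.
Field (20°×10°, letters A–R): 297.1443/20 → 14 → O, 8.2650/10 → 0 → A; chars OA.
Square (2°×1°, digits 0–9): 17.1443/2 → 8, 8.2650/1 → 8; chars 88.
Subsquare (5′×2.5′, letters a–x): 1.1443/0.0833333 → 13 → n, 0.2650/0.0416667 → 6 → g; chars ng.

OA88ng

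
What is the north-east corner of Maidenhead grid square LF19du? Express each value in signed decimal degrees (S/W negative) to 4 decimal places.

-30.1250, 42.3333

Field L=11, F=5: +11·20° lon, +5·10° lat → SW at lon 40°, lat -40°.
Square 1, 9: +1·2° lon, +9·1° lat → SW at lon 42°, lat -31°.
Subsquare d=3, u=20: +3·0.0833333° lon, +20·0.0416667° lat → SW at lon 42.25°, lat -30.1667°.
Cell spans 0.0833333° lon × 0.0416667° lat. NE corner is SW corner plus one full cell.
latitude -30.1250, longitude 42.3333.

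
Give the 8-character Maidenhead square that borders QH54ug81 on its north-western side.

QH54ug72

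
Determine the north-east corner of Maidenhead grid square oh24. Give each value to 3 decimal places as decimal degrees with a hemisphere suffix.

Field O=14, H=7: +14·20° lon, +7·10° lat → SW at lon 100°, lat -20°.
Square 2, 4: +2·2° lon, +4·1° lat → SW at lon 104°, lat -16°.
Cell spans 2° lon × 1° lat. NE corner is SW corner plus one full cell.
latitude 15.000° S, longitude 106.000° E.

15.000° S, 106.000° E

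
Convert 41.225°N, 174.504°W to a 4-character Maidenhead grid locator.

AN21

Add 180° to longitude and 90° to latitude: 5.50, 131.22.
Field (20°×10°, letters A–R): lon ⌊5.50/20⌋ = 0 → A; lat ⌊131.22/10⌋ = 13 → N.
Square (2°×1°, digits 0–9): lon ⌊5.50/2⌋ = 2; lat ⌊1.22/1⌋ = 1.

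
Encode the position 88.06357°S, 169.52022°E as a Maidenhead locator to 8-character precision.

RA41sw24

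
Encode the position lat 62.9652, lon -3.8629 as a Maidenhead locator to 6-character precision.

IP82bx

Offset from 180°W / 90°S: lon 176.1371°, lat 152.9652°.
Field: lon ⌊176.1371/20⌋ = 8 → I; lat ⌊152.9652/10⌋ = 15 → P.
Square: lon ⌊16.1371/2⌋ = 8; lat ⌊2.9652/1⌋ = 2.
Subsquare: lon ⌊0.1371/0.0833333⌋ = 1 → b; lat ⌊0.9652/0.0416667⌋ = 23 → x.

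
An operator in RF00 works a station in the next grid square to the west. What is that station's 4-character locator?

QF90

Longitude square 0; −1 → -1, wraps to 9, carry into field.
Longitude field R = 17; −1 → 16 = Q.
The latitude characters are unchanged.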